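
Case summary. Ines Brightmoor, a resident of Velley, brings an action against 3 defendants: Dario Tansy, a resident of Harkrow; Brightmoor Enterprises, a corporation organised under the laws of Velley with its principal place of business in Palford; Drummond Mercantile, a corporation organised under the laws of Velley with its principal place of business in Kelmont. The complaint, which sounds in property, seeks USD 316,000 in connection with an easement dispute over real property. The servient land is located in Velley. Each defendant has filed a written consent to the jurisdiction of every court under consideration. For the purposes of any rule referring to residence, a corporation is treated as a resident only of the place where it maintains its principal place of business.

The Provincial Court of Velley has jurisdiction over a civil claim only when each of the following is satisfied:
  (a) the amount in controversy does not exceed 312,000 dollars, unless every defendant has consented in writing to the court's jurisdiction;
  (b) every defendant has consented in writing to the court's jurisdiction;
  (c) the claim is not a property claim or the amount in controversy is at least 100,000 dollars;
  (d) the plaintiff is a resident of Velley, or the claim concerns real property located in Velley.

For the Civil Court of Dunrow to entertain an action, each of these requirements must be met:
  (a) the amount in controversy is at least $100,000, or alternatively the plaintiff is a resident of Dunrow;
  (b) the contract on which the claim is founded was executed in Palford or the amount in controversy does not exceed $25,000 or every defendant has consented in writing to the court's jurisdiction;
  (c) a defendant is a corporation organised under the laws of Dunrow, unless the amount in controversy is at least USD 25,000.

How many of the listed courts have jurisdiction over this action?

2

The Provincial Court of Velley:
  (a) The amount in controversy is USD 316,000, above the USD 312,000 ceiling. However, every defendant has filed written consent, so the 'unless' proviso supplies this condition. Condition met.
  (b) Every defendant has filed written consent. Met.
  (c) The amount in controversy is USD 316,000, which meets the $100,000 floor, which satisfies one of the alternatives. Satisfied.
  (d) The plaintiff resides in Velley, so one alternative holds. Met.
  → Jurisdiction lies.
The Civil Court of Dunrow:
  (a) The amount in controversy is $316,000, which meets the $100,000 floor, so this disjunct is met. Condition met.
  (b) Every defendant has filed written consent — that alternative is enough. Condition met.
  (c) The corporate defendant(s) are organised in Velley, not Dunrow. But the amount in controversy is USD 316,000, which meets the USD 25,000 floor, and the 'unless' clause therefore excuses the requirement. Condition met.
  → All conditions met; jurisdiction exists.
Courts with jurisdiction: the Provincial Court of Velley, the Civil Court of Dunrow — 2 in total.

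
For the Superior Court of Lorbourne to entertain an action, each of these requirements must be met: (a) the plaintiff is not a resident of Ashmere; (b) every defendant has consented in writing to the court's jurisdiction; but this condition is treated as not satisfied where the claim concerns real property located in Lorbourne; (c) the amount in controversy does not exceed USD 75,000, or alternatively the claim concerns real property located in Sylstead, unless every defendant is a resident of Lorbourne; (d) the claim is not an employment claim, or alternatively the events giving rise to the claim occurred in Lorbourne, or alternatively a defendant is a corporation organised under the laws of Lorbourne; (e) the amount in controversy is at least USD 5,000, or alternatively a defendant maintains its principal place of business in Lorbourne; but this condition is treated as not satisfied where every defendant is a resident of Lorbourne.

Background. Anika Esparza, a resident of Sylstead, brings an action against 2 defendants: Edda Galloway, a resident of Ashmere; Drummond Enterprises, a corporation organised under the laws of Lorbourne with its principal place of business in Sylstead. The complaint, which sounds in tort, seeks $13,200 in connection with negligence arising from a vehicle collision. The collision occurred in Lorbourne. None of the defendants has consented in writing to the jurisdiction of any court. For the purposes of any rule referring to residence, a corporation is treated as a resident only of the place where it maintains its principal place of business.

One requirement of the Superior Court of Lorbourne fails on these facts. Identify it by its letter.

The Superior Court of Lorbourne:
  (a) The plaintiff resides in Sylstead, which is not Ashmere. Satisfied.
  (b) No such written consent has been filed. Fails.
  (c) The amount in controversy is USD 13,200, within the $75,000 ceiling — that alternative is enough. Met.
  (d) The claim is a tort claim, not an employment claim — that alternative is enough. Met.
  (e) The amount in controversy is USD 13,200, which meets the USD 5,000 floor, so this disjunct is met. And the carve-out is inapplicable — the defendants reside as follows — Edda Galloway in Ashmere, Drummond Enterprises in Sylstead — not all in Lorbourne. Met.
Only condition (b) fails.

(b)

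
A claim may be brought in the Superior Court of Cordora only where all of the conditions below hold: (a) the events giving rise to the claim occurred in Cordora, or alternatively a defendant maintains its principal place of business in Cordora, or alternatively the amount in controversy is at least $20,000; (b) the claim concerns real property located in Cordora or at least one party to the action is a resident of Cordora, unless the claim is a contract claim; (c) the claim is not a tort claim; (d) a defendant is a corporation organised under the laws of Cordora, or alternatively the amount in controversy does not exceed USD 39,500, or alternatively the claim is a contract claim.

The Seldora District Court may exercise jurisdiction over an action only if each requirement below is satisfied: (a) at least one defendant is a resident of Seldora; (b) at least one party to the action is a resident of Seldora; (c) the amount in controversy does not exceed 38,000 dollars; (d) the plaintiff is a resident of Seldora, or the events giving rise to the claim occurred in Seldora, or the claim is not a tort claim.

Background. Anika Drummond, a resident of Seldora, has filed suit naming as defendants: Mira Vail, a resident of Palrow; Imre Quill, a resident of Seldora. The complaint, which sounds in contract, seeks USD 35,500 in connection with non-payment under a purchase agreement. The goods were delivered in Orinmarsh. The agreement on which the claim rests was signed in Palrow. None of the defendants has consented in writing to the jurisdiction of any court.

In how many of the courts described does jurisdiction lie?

The Superior Court of Cordora:
  (a) The amount in controversy is $35,500, which meets the 20,000 dollars floor — that alternative is enough. Condition met.
  (b) The claim does not concern real property; no party resides in Cordora — no alternative holds. However, the claim is a contract claim, so the 'unless' proviso supplies this condition. Met.
  (c) The claim is a contract claim, not a tort claim. Met.
  (d) The amount in controversy is $35,500, within the USD 39,500 ceiling, so this disjunct is met. Condition met.
  → Every requirement is satisfied — jurisdiction.
The Seldora District Court:
  (a) Imre Quill resides in Seldora. Condition met.
  (b) Anika Drummond resides in Seldora. Condition met.
  (c) The amount in controversy is USD 35,500, within the $38,000 ceiling. Satisfied.
  (d) The plaintiff resides in Seldora, so one alternative holds. Met.
  → Jurisdiction lies.
Courts with jurisdiction: the Superior Court of Cordora, the Seldora District Court — 2 in total.

2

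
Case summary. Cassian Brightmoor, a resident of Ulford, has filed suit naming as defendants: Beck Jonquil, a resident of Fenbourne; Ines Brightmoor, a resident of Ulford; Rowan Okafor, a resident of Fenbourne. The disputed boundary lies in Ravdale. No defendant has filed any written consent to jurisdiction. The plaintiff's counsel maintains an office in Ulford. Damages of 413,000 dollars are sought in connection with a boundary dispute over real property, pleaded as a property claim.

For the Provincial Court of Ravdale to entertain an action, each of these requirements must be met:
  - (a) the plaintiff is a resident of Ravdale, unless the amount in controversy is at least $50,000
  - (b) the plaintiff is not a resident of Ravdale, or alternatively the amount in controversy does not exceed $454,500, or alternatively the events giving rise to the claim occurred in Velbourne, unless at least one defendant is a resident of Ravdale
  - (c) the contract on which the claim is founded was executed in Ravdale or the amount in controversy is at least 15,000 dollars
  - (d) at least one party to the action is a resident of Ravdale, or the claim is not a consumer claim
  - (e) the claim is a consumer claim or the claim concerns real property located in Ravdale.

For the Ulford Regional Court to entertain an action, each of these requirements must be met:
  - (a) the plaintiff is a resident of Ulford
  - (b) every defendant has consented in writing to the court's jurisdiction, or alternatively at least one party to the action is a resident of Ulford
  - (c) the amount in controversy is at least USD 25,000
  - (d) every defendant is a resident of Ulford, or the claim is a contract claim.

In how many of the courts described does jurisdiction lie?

1

The Provincial Court of Ravdale:
  (a) The plaintiff resides in Ulford, not Ravdale. The proviso rescues it, though: the amount in controversy is $413,000, which meets the USD 50,000 floor. Satisfied.
  (b) The plaintiff resides in Ulford, which is not Ravdale, so one alternative holds. Met.
  (c) The amount in controversy is $413,000, which meets the $15,000 floor, so this disjunct is met. Condition met.
  (d) The claim is a property claim, not a consumer claim, so one alternative holds. Met.
  (e) The property lies in Ravdale, which satisfies one of the alternatives. Met.
  → Jurisdiction lies.
The Ulford Regional Court:
  (a) The plaintiff resides in Ulford. Condition met.
  (b) Cassian Brightmoor resides in Ulford, so this disjunct is met. Met.
  (c) The amount in controversy is 413,000 dollars, which meets the USD 25,000 floor. Satisfied.
  (d) The defendants reside as follows — Beck Jonquil in Fenbourne, Ines Brightmoor in Ulford, Rowan Okafor in Fenbourne — not all in Ulford; the claim is a property claim, not a contract claim — none of the alternatives is met. Condition not met.
  → At least one condition fails; no jurisdiction.
Courts with jurisdiction: the Provincial Court of Ravdale — 1 in total.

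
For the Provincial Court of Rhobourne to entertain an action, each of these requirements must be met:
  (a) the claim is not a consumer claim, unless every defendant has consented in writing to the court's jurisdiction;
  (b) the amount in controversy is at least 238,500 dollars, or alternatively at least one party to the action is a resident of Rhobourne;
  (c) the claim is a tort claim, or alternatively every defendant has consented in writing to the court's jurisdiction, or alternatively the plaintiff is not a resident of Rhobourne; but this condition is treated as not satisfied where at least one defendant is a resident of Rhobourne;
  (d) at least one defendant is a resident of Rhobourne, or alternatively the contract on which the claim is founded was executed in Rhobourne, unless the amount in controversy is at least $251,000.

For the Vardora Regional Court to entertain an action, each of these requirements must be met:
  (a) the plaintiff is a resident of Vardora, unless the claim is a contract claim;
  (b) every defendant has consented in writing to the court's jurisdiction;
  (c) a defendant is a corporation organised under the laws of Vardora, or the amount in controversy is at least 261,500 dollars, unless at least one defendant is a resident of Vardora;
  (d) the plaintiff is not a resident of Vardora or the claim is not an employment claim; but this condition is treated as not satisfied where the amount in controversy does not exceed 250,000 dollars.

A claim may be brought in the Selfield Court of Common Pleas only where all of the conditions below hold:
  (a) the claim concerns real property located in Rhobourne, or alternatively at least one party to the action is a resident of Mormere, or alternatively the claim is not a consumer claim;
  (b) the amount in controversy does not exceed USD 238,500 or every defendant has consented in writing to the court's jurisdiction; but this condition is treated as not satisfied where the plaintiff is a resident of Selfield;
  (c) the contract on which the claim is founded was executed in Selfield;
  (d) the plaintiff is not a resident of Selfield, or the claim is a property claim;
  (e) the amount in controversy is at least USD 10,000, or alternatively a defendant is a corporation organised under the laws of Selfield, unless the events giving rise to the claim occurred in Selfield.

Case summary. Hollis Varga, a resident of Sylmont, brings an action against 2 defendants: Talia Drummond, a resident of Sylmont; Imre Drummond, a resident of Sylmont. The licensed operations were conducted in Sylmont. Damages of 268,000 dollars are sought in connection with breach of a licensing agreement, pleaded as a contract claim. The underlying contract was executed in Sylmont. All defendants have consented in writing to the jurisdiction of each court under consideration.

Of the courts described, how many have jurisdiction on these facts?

2

The Provincial Court of Rhobourne:
  (a) The claim is a contract claim, not a consumer claim. Satisfied.
  (b) The amount in controversy is USD 268,000, which meets the 238,500 dollars floor, which satisfies one of the alternatives. Met.
  (c) Every defendant has filed written consent, so this disjunct is met. The carve-out does not apply: no defendant resides in Rhobourne (they reside in Sylmont, Sylmont). Satisfied.
  (d) No defendant resides in Rhobourne (they reside in Sylmont, Sylmont); the contract was executed in Sylmont, not Rhobourne — none of the alternatives is met. However, the amount in controversy is $268,000, which meets the 251,000 dollars floor, so the 'unless' proviso supplies this condition. Condition met.
  → Every requirement is satisfied — jurisdiction.
The Vardora Regional Court:
  (a) The plaintiff resides in Sylmont, not Vardora. But the claim is a contract claim, and the 'unless' clause therefore excuses the requirement. Satisfied.
  (b) Every defendant has filed written consent. Met.
  (c) The amount in controversy is USD 268,000, which meets the $261,500 floor, so one alternative holds. Met.
  (d) The plaintiff resides in Sylmont, which is not Vardora, which satisfies one of the alternatives. The carve-out does not apply: the amount in controversy is 268,000 dollars, above the 250,000 dollars ceiling. Met.
  → Jurisdiction lies.
The Selfield Court of Common Pleas:
  (a) The claim is a contract claim, not a consumer claim, so this disjunct is met. Satisfied.
  (b) Every defendant has filed written consent — that alternative is enough. The exception is not triggered, since the plaintiff resides in Sylmont, not Selfield. Satisfied.
  (c) The contract was executed in Sylmont, not Selfield. Fails.
  (d) The plaintiff resides in Sylmont, which is not Selfield, so one alternative holds. Condition met.
  (e) The amount in controversy is 268,000 dollars, which meets the 10,000 dollars floor, so this disjunct is met. Satisfied.
  → The court lacks jurisdiction.
Courts with jurisdiction: the Provincial Court of Rhobourne, the Vardora Regional Court — 2 in total.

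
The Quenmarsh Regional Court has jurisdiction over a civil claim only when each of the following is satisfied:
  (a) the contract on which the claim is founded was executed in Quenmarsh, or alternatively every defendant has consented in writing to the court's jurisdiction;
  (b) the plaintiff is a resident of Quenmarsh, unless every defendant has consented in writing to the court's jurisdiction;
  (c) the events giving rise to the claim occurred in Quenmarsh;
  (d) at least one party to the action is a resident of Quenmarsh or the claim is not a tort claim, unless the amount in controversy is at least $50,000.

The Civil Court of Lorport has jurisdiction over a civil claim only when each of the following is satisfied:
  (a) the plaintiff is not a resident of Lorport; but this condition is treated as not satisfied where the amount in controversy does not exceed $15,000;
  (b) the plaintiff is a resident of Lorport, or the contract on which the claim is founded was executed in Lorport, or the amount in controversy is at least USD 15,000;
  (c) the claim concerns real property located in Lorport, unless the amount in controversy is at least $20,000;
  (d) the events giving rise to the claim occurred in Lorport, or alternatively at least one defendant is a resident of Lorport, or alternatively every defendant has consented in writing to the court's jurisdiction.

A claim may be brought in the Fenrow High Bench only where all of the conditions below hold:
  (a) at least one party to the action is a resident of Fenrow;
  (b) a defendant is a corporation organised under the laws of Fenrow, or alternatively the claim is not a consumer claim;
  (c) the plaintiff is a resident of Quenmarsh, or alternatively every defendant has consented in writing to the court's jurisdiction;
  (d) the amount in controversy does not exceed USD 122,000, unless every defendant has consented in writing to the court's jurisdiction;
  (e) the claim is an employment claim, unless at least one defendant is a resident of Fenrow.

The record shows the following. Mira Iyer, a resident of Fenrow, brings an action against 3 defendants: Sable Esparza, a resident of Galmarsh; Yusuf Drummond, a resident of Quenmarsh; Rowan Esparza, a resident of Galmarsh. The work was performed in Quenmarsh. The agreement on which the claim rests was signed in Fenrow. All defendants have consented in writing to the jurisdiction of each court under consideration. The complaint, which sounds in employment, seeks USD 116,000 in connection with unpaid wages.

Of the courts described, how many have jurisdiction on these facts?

3

The Quenmarsh Regional Court:
  (a) Every defendant has filed written consent, which satisfies one of the alternatives. Met.
  (b) The plaintiff resides in Fenrow, not Quenmarsh. The proviso rescues it, though: every defendant has filed written consent. Condition met.
  (c) The operative events occurred in Quenmarsh. Satisfied.
  (d) Yusuf Drummond resides in Quenmarsh, so one alternative holds. Satisfied.
  → Jurisdiction lies.
The Civil Court of Lorport:
  (a) The plaintiff resides in Fenrow, which is not Lorport. The carve-out does not apply: the amount in controversy is $116,000, above the USD 15,000 ceiling. Condition met.
  (b) The amount in controversy is 116,000 dollars, which meets the $15,000 floor, so one alternative holds. Met.
  (c) The claim does not concern real property. However, the amount in controversy is USD 116,000, which meets the 20,000 dollars floor, so the 'unless' proviso supplies this condition. Satisfied.
  (d) Every defendant has filed written consent, so this disjunct is met. Condition met.
  → Jurisdiction lies.
The Fenrow High Bench:
  (a) Mira Iyer resides in Fenrow. Condition met.
  (b) The claim is an employment claim, not a consumer claim, which satisfies one of the alternatives. Condition met.
  (c) Every defendant has filed written consent, so one alternative holds. Satisfied.
  (d) The amount in controversy is USD 116,000, within the 122,000 dollars ceiling. Condition met.
  (e) The claim is an employment claim. Satisfied.
  → Every requirement is satisfied — jurisdiction.
Courts with jurisdiction: the Quenmarsh Regional Court, the Civil Court of Lorport, the Fenrow High Bench — 3 in total.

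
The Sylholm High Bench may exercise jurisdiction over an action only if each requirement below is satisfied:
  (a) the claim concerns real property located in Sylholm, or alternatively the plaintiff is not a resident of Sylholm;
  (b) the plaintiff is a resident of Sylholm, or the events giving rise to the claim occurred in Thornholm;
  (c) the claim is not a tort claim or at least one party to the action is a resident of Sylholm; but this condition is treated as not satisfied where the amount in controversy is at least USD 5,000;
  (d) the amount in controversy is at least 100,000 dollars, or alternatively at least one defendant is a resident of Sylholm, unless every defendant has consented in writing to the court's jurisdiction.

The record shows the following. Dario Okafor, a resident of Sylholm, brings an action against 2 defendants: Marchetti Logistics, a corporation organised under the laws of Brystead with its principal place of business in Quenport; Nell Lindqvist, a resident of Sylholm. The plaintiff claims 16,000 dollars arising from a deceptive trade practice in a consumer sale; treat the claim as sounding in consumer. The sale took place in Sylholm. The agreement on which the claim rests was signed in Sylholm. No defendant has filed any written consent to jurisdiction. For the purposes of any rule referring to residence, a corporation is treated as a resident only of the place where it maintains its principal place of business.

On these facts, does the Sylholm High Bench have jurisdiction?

The Sylholm High Bench:
  (a) The claim does not concern real property; the plaintiff resides in Sylholm — every alternative fails. Not satisfied.
  (b) The plaintiff resides in Sylholm — that alternative is enough. Condition met.
  (c) The claim is a consumer claim, not a tort claim — that alternative is enough. However, the amount in controversy is 16,000 dollars, which meets the 5,000 dollars floor, which falls within the stated exception and so defeats the condition. Fails.
  (d) Nell Lindqvist resides in Sylholm, so one alternative holds. Met.
  → Not every requirement is met — no jurisdiction.

No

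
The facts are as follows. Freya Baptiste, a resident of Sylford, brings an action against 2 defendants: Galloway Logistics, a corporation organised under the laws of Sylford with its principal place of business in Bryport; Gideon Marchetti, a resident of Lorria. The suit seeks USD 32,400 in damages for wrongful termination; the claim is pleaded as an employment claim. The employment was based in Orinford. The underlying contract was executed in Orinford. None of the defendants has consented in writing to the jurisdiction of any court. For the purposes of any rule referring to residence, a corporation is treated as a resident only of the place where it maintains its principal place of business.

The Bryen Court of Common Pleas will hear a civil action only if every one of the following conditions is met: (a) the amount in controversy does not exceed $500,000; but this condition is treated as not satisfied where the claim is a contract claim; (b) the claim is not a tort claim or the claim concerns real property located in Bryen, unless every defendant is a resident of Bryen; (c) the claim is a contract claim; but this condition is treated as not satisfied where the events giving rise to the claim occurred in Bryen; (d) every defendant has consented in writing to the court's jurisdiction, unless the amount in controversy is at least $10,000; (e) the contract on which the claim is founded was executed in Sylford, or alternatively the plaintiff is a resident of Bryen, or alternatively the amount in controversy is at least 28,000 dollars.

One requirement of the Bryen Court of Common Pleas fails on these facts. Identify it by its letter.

The Bryen Court of Common Pleas:
  (a) The amount in controversy is USD 32,400, within the 500,000 dollars ceiling. And the carve-out is inapplicable — the claim is an employment claim, not a contract claim. Met.
  (b) The claim is an employment claim, not a tort claim, so one alternative holds. Satisfied.
  (c) The claim is an employment claim, not a contract claim. Not satisfied.
  (d) No such written consent has been filed. But the amount in controversy is USD 32,400, which meets the 10,000 dollars floor, and the 'unless' clause therefore excuses the requirement. Met.
  (e) The amount in controversy is 32,400 dollars, which meets the $28,000 floor, so this disjunct is met. Satisfied.
Only condition (c) fails.

(c)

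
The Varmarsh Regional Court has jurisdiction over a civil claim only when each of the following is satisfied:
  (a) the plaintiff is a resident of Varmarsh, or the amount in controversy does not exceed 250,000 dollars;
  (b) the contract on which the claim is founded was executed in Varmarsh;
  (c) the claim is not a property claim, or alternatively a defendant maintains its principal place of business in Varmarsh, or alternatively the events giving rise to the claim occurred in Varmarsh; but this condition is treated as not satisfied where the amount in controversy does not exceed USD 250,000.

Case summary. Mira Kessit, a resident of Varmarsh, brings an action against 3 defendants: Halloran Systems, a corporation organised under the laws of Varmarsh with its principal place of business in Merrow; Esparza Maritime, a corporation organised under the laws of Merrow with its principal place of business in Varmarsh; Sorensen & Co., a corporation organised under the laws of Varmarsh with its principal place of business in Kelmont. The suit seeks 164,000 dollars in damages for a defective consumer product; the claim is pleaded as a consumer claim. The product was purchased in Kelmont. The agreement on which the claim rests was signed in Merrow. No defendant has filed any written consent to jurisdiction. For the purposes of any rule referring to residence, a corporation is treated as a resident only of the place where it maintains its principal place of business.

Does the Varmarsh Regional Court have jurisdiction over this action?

No

The Varmarsh Regional Court:
  (a) The plaintiff resides in Varmarsh, which satisfies one of the alternatives. Met.
  (b) The contract was executed in Merrow, not Varmarsh. Not satisfied.
  (c) The claim is a consumer claim, not a property claim, so this disjunct is met. However, the amount in controversy is 164,000 dollars, within the 250,000 dollars ceiling, which falls within the stated exception and so defeats the condition. Not met.
  → Not every requirement is met — no jurisdiction.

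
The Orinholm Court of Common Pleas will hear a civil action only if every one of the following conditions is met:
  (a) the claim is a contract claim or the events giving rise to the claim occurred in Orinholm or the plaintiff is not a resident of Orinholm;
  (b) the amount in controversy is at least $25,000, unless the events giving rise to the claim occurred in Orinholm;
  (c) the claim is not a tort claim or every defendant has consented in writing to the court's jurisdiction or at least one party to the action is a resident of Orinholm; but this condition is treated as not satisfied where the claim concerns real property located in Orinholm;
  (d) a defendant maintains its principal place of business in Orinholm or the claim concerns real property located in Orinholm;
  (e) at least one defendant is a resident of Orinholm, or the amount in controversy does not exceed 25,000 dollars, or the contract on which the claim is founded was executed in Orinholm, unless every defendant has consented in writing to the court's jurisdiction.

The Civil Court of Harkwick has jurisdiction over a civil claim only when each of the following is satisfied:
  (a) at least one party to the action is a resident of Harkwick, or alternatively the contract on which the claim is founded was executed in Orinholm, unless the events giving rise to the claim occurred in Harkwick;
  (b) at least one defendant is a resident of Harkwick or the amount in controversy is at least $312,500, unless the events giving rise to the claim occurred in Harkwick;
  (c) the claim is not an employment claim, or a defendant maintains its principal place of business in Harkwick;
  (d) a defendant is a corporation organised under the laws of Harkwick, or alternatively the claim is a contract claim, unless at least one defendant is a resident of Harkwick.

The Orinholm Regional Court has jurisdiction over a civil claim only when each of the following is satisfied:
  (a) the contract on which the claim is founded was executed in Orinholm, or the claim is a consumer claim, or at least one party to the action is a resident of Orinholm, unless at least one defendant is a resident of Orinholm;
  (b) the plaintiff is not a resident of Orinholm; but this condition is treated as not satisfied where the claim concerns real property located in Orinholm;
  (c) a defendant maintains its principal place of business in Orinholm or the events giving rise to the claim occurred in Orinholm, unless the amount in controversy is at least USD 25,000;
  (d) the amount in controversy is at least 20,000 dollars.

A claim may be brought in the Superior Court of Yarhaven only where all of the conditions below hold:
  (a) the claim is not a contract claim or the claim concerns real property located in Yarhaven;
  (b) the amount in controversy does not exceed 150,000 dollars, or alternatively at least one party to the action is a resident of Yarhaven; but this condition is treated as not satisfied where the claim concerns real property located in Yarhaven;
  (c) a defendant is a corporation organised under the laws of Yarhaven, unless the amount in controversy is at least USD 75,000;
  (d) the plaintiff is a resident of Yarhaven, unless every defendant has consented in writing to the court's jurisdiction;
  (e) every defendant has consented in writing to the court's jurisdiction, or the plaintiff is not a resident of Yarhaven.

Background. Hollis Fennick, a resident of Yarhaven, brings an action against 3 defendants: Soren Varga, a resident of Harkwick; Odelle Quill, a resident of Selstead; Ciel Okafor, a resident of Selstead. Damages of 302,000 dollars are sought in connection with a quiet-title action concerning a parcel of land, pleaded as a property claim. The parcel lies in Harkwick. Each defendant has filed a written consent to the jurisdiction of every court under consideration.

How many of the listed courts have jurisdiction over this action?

2

The Orinholm Court of Common Pleas:
  (a) The plaintiff resides in Yarhaven, which is not Orinholm — that alternative is enough. Met.
  (b) The amount in controversy is $302,000, which meets the USD 25,000 floor. Condition met.
  (c) The claim is a property claim, not a tort claim — that alternative is enough. And the carve-out is inapplicable — the property lies in Harkwick, not Orinholm. Condition met.
  (d) No defendant is a corporation; the property lies in Harkwick, not Orinholm — none of the alternatives is met. Fails.
  (e) No defendant resides in Orinholm (they reside in Harkwick, Selstead, Selstead); the amount in controversy is $302,000, above the USD 25,000 ceiling; no contract (and hence no place of execution) is alleged — no alternative holds. However, every defendant has filed written consent, so the 'unless' proviso supplies this condition. Met.
  → Not every requirement is met — no jurisdiction.
The Civil Court of Harkwick:
  (a) Soren Varga resides in Harkwick, so this disjunct is met. Met.
  (b) Soren Varga resides in Harkwick — that alternative is enough. Met.
  (c) The claim is a property claim, not an employment claim, so this disjunct is met. Met.
  (d) No defendant is a corporation; the claim is a property claim, not a contract claim — no alternative holds. However, Soren Varga resides in Harkwick, so the 'unless' proviso supplies this condition. Met.
  → Every requirement is satisfied — jurisdiction.
The Orinholm Regional Court:
  (a) No contract (and hence no place of execution) is alleged; the claim is a property claim, not a consumer claim; no party resides in Orinholm — every alternative fails. Nor does the 'unless' clause help: no defendant resides in Orinholm (they reside in Harkwick, Selstead, Selstead). Not met.
  (b) The plaintiff resides in Yarhaven, which is not Orinholm. The exception is not triggered, since the property lies in Harkwick, not Orinholm. Satisfied.
  (c) No defendant is a corporation; the operative events occurred in Harkwick, not Orinholm — no alternative holds. However, the amount in controversy is USD 302,000, which meets the USD 25,000 floor, so the 'unless' proviso supplies this condition. Satisfied.
  (d) The amount in controversy is 302,000 dollars, which meets the USD 20,000 floor. Condition met.
  → Not every requirement is met — no jurisdiction.
The Superior Court of Yarhaven:
  (a) The claim is a property claim, not a contract claim, which satisfies one of the alternatives. Satisfied.
  (b) Hollis Fennick resides in Yarhaven, which satisfies one of the alternatives. And the carve-out is inapplicable — the property lies in Harkwick, not Yarhaven. Satisfied.
  (c) No defendant is a corporation. However, the amount in controversy is 302,000 dollars, which meets the 75,000 dollars floor, so the 'unless' proviso supplies this condition. Satisfied.
  (d) The plaintiff resides in Yarhaven. Satisfied.
  (e) Every defendant has filed written consent, so one alternative holds. Satisfied.
  → All conditions met; jurisdiction exists.
Courts with jurisdiction: the Civil Court of Harkwick, the Superior Court of Yarhaven — 2 in total.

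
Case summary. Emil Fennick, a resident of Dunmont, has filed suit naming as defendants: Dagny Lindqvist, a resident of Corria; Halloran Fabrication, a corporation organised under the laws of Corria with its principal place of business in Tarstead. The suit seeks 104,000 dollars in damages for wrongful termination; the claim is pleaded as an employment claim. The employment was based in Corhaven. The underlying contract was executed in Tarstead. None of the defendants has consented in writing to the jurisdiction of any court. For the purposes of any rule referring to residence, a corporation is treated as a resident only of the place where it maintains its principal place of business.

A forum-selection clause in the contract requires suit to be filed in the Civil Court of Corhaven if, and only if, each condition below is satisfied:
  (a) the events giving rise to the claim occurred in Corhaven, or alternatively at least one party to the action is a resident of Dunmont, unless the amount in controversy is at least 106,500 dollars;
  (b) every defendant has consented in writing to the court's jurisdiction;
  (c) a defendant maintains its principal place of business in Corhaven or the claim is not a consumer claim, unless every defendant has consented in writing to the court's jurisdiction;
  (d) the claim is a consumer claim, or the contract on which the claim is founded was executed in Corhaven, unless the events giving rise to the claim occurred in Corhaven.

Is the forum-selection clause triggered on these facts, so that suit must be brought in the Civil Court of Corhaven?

No

The Civil Court of Corhaven:
  (a) The operative events occurred in Corhaven, so this disjunct is met. Satisfied.
  (b) No such written consent has been filed. Not met.
  (c) The claim is an employment claim, not a consumer claim — that alternative is enough. Condition met.
  (d) The claim is an employment claim, not a consumer claim; the contract was executed in Tarstead, not Corhaven — no alternative holds. However, the operative events occurred in Corhaven, so the 'unless' proviso supplies this condition. Condition met.
  → The clause does not apply.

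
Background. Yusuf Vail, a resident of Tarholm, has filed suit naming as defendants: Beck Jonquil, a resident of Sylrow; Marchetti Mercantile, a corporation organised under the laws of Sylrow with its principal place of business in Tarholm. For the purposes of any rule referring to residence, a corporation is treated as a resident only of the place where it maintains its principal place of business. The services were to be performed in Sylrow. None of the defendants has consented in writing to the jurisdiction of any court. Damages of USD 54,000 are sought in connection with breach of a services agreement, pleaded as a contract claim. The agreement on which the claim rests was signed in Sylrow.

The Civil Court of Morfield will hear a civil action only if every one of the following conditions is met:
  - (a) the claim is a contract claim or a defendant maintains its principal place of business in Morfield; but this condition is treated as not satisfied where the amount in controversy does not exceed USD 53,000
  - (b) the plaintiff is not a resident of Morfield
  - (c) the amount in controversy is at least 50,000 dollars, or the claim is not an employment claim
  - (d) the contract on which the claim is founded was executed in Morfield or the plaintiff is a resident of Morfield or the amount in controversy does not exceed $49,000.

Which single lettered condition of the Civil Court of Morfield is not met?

The Civil Court of Morfield:
  (a) The claim is a contract claim, so one alternative holds. And the carve-out is inapplicable — the amount in controversy is 54,000 dollars, above the $53,000 ceiling. Satisfied.
  (b) The plaintiff resides in Tarholm, which is not Morfield. Met.
  (c) The amount in controversy is USD 54,000, which meets the USD 50,000 floor, which satisfies one of the alternatives. Met.
  (d) The contract was executed in Sylrow, not Morfield; the plaintiff resides in Tarholm, not Morfield; the amount in controversy is $54,000, above the USD 49,000 ceiling — no alternative holds. Condition not met.
Only condition (d) fails.

(d)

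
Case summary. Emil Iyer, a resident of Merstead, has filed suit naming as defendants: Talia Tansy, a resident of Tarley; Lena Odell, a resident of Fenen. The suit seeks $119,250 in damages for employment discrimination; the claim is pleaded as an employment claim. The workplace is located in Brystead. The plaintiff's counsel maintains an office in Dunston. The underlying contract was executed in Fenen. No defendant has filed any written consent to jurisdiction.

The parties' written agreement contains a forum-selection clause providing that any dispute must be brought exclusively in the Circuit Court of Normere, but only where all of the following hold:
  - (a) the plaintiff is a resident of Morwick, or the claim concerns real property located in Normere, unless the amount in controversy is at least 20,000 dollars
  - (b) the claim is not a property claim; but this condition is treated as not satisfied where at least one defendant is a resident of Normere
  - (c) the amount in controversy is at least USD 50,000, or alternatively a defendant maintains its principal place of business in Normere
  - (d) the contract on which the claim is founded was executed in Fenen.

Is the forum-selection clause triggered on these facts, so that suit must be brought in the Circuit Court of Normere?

The Circuit Court of Normere:
  (a) The plaintiff resides in Merstead, not Morwick; the claim does not concern real property — no alternative holds. But the amount in controversy is 119,250 dollars, which meets the 20,000 dollars floor, and the 'unless' clause therefore excuses the requirement. Condition met.
  (b) The claim is an employment claim, not a property claim. The exception is not triggered, since no defendant resides in Normere (they reside in Tarley, Fenen). Met.
  (c) The amount in controversy is $119,250, which meets the 50,000 dollars floor, so one alternative holds. Condition met.
  (d) The contract was executed in Fenen. Met.
  → Forum clause is triggered.

Yes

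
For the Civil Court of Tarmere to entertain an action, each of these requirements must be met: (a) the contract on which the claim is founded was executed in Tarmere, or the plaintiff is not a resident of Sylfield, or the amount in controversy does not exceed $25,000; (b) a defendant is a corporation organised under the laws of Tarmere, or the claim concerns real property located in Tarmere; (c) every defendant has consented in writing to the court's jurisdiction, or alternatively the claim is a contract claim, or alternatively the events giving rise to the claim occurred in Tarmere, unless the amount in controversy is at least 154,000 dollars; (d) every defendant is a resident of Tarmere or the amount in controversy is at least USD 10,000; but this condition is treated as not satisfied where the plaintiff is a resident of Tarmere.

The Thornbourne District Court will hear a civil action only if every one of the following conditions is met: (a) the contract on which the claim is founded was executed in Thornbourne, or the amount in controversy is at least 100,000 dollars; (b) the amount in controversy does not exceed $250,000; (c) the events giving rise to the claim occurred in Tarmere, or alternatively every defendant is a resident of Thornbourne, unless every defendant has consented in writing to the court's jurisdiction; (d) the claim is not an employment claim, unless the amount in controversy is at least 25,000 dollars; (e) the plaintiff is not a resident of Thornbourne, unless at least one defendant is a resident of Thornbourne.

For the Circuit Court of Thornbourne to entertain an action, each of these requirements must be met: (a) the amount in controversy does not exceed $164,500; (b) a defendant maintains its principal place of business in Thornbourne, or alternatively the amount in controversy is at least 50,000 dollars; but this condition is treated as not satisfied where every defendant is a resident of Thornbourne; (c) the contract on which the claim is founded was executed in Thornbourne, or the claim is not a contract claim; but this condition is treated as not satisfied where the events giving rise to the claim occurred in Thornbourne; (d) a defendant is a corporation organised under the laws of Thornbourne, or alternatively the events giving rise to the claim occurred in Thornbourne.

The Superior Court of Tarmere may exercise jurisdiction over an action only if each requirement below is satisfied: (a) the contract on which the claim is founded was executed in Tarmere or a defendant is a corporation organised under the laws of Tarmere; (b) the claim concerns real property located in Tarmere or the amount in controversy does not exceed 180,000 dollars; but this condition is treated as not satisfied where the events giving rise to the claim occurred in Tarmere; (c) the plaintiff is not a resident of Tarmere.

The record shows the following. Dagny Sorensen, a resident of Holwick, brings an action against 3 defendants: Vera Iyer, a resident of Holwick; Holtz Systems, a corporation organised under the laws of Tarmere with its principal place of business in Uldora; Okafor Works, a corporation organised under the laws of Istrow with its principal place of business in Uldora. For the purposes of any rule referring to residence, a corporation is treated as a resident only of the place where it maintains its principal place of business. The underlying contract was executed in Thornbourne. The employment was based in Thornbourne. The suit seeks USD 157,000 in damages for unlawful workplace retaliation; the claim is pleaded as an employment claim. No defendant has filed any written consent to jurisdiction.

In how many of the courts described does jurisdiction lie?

The Civil Court of Tarmere:
  (a) The plaintiff resides in Holwick, which is not Sylfield, so this disjunct is met. Condition met.
  (b) Holtz Systems is organised under the laws of Tarmere — that alternative is enough. Satisfied.
  (c) No such written consent has been filed; the claim is an employment claim, not a contract claim; the operative events occurred in Thornbourne, not Tarmere — none of the alternatives is met. But the amount in controversy is $157,000, which meets the 154,000 dollars floor, and the 'unless' clause therefore excuses the requirement. Met.
  (d) The amount in controversy is $157,000, which meets the USD 10,000 floor, so one alternative holds. And the carve-out is inapplicable — the plaintiff resides in Holwick, not Tarmere. Satisfied.
  → Every requirement is satisfied — jurisdiction.
The Thornbourne District Court:
  (a) The contract was executed in Thornbourne, which satisfies one of the alternatives. Condition met.
  (b) The amount in controversy is $157,000, within the USD 250,000 ceiling. Satisfied.
  (c) The operative events occurred in Thornbourne, not Tarmere; the defendants reside as follows — Vera Iyer in Holwick, Holtz Systems in Uldora, Okafor Works in Uldora — not all in Thornbourne — none of the alternatives is met. Nor does the 'unless' clause help: no such written consent has been filed. Not satisfied.
  (d) The claim is an employment claim. However, the amount in controversy is USD 157,000, which meets the 25,000 dollars floor, so the 'unless' proviso supplies this condition. Satisfied.
  (e) The plaintiff resides in Holwick, which is not Thornbourne. Condition met.
  → Not every requirement is met — no jurisdiction.
The Circuit Court of Thornbourne:
  (a) The amount in controversy is $157,000, within the 164,500 dollars ceiling. Satisfied.
  (b) The amount in controversy is $157,000, which meets the USD 50,000 floor, so one alternative holds. The exception is not triggered, since the defendants reside as follows — Vera Iyer in Holwick, Holtz Systems in Uldora, Okafor Works in Uldora — not all in Thornbourne. Satisfied.
  (c) The contract was executed in Thornbourne, so one alternative holds. However, the operative events occurred in Thornbourne, which falls within the stated exception and so defeats the condition. Not satisfied.
  (d) The operative events occurred in Thornbourne — that alternative is enough. Satisfied.
  → Not every requirement is met — no jurisdiction.
The Superior Court of Tarmere:
  (a) Holtz Systems is organised under the laws of Tarmere, so one alternative holds. Condition met.
  (b) The amount in controversy is 157,000 dollars, within the $180,000 ceiling, so this disjunct is met. And the carve-out is inapplicable — the operative events occurred in Thornbourne, not Tarmere. Met.
  (c) The plaintiff resides in Holwick, which is not Tarmere. Satisfied.
  → All conditions met; jurisdiction exists.
Courts with jurisdiction: the Civil Court of Tarmere, the Superior Court of Tarmere — 2 in total.

2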